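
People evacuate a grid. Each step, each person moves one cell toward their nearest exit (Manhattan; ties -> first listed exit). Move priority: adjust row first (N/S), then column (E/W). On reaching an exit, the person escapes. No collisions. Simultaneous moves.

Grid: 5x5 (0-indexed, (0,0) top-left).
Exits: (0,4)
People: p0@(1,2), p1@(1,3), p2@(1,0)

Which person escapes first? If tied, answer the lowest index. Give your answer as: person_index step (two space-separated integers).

Step 1: p0:(1,2)->(0,2) | p1:(1,3)->(0,3) | p2:(1,0)->(0,0)
Step 2: p0:(0,2)->(0,3) | p1:(0,3)->(0,4)->EXIT | p2:(0,0)->(0,1)
Step 3: p0:(0,3)->(0,4)->EXIT | p1:escaped | p2:(0,1)->(0,2)
Step 4: p0:escaped | p1:escaped | p2:(0,2)->(0,3)
Step 5: p0:escaped | p1:escaped | p2:(0,3)->(0,4)->EXIT
Exit steps: [3, 2, 5]
First to escape: p1 at step 2

Answer: 1 2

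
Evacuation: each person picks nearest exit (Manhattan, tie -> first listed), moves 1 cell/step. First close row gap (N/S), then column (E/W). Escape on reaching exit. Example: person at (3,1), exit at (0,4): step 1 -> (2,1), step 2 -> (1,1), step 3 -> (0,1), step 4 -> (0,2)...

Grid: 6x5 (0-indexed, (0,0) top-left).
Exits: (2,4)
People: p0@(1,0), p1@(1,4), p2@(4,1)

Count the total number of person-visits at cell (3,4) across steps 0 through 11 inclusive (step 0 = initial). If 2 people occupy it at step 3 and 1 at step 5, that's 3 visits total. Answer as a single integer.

Answer: 0

Derivation:
Step 0: p0@(1,0) p1@(1,4) p2@(4,1) -> at (3,4): 0 [-], cum=0
Step 1: p0@(2,0) p1@ESC p2@(3,1) -> at (3,4): 0 [-], cum=0
Step 2: p0@(2,1) p1@ESC p2@(2,1) -> at (3,4): 0 [-], cum=0
Step 3: p0@(2,2) p1@ESC p2@(2,2) -> at (3,4): 0 [-], cum=0
Step 4: p0@(2,3) p1@ESC p2@(2,3) -> at (3,4): 0 [-], cum=0
Step 5: p0@ESC p1@ESC p2@ESC -> at (3,4): 0 [-], cum=0
Total visits = 0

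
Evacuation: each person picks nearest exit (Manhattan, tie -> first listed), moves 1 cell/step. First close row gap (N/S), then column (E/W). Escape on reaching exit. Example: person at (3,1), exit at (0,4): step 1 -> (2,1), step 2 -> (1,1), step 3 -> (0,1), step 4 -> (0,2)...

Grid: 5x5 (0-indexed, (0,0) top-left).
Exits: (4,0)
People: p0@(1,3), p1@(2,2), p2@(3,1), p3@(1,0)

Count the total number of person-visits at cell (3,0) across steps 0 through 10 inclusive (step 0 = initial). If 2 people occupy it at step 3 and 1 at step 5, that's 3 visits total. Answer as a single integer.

Answer: 1

Derivation:
Step 0: p0@(1,3) p1@(2,2) p2@(3,1) p3@(1,0) -> at (3,0): 0 [-], cum=0
Step 1: p0@(2,3) p1@(3,2) p2@(4,1) p3@(2,0) -> at (3,0): 0 [-], cum=0
Step 2: p0@(3,3) p1@(4,2) p2@ESC p3@(3,0) -> at (3,0): 1 [p3], cum=1
Step 3: p0@(4,3) p1@(4,1) p2@ESC p3@ESC -> at (3,0): 0 [-], cum=1
Step 4: p0@(4,2) p1@ESC p2@ESC p3@ESC -> at (3,0): 0 [-], cum=1
Step 5: p0@(4,1) p1@ESC p2@ESC p3@ESC -> at (3,0): 0 [-], cum=1
Step 6: p0@ESC p1@ESC p2@ESC p3@ESC -> at (3,0): 0 [-], cum=1
Total visits = 1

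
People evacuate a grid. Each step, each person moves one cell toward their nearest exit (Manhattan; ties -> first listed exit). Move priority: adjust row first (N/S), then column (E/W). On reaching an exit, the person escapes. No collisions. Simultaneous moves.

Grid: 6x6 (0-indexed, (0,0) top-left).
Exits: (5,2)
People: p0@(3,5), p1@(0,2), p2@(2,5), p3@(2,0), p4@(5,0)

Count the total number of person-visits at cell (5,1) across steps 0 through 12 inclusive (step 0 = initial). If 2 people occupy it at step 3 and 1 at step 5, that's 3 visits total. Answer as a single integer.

Step 0: p0@(3,5) p1@(0,2) p2@(2,5) p3@(2,0) p4@(5,0) -> at (5,1): 0 [-], cum=0
Step 1: p0@(4,5) p1@(1,2) p2@(3,5) p3@(3,0) p4@(5,1) -> at (5,1): 1 [p4], cum=1
Step 2: p0@(5,5) p1@(2,2) p2@(4,5) p3@(4,0) p4@ESC -> at (5,1): 0 [-], cum=1
Step 3: p0@(5,4) p1@(3,2) p2@(5,5) p3@(5,0) p4@ESC -> at (5,1): 0 [-], cum=1
Step 4: p0@(5,3) p1@(4,2) p2@(5,4) p3@(5,1) p4@ESC -> at (5,1): 1 [p3], cum=2
Step 5: p0@ESC p1@ESC p2@(5,3) p3@ESC p4@ESC -> at (5,1): 0 [-], cum=2
Step 6: p0@ESC p1@ESC p2@ESC p3@ESC p4@ESC -> at (5,1): 0 [-], cum=2
Total visits = 2

Answer: 2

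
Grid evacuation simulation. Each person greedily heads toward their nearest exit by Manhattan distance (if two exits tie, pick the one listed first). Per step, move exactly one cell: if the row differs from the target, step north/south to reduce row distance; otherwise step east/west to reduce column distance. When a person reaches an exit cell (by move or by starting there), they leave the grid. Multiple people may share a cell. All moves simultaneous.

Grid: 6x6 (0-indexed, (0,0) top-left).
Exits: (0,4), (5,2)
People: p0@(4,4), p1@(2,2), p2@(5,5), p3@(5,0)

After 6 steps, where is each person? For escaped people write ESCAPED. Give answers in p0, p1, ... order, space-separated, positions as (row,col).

Step 1: p0:(4,4)->(5,4) | p1:(2,2)->(3,2) | p2:(5,5)->(5,4) | p3:(5,0)->(5,1)
Step 2: p0:(5,4)->(5,3) | p1:(3,2)->(4,2) | p2:(5,4)->(5,3) | p3:(5,1)->(5,2)->EXIT
Step 3: p0:(5,3)->(5,2)->EXIT | p1:(4,2)->(5,2)->EXIT | p2:(5,3)->(5,2)->EXIT | p3:escaped

ESCAPED ESCAPED ESCAPED ESCAPED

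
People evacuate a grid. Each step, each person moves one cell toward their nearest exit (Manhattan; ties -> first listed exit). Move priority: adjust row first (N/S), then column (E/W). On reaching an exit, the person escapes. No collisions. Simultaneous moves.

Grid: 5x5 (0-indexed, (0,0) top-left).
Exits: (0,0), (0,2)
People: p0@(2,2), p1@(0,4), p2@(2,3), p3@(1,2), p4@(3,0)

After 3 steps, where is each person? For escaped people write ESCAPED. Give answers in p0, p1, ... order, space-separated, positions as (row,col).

Step 1: p0:(2,2)->(1,2) | p1:(0,4)->(0,3) | p2:(2,3)->(1,3) | p3:(1,2)->(0,2)->EXIT | p4:(3,0)->(2,0)
Step 2: p0:(1,2)->(0,2)->EXIT | p1:(0,3)->(0,2)->EXIT | p2:(1,3)->(0,3) | p3:escaped | p4:(2,0)->(1,0)
Step 3: p0:escaped | p1:escaped | p2:(0,3)->(0,2)->EXIT | p3:escaped | p4:(1,0)->(0,0)->EXIT

ESCAPED ESCAPED ESCAPED ESCAPED ESCAPED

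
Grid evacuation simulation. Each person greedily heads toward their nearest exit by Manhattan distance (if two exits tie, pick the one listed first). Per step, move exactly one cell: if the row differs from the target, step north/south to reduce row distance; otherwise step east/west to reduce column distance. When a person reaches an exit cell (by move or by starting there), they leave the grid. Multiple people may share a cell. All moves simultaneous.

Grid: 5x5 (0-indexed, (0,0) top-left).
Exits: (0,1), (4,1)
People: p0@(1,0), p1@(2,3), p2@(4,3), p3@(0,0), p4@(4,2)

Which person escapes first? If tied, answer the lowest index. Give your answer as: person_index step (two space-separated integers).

Step 1: p0:(1,0)->(0,0) | p1:(2,3)->(1,3) | p2:(4,3)->(4,2) | p3:(0,0)->(0,1)->EXIT | p4:(4,2)->(4,1)->EXIT
Step 2: p0:(0,0)->(0,1)->EXIT | p1:(1,3)->(0,3) | p2:(4,2)->(4,1)->EXIT | p3:escaped | p4:escaped
Step 3: p0:escaped | p1:(0,3)->(0,2) | p2:escaped | p3:escaped | p4:escaped
Step 4: p0:escaped | p1:(0,2)->(0,1)->EXIT | p2:escaped | p3:escaped | p4:escaped
Exit steps: [2, 4, 2, 1, 1]
First to escape: p3 at step 1

Answer: 3 1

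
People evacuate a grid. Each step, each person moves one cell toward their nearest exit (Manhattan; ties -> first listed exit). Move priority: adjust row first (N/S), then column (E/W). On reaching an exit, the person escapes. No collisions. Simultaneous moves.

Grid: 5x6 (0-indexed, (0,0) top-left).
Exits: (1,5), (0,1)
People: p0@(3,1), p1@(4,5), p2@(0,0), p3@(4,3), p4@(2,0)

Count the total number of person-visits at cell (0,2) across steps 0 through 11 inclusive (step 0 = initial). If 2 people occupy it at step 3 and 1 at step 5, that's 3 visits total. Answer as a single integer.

Answer: 0

Derivation:
Step 0: p0@(3,1) p1@(4,5) p2@(0,0) p3@(4,3) p4@(2,0) -> at (0,2): 0 [-], cum=0
Step 1: p0@(2,1) p1@(3,5) p2@ESC p3@(3,3) p4@(1,0) -> at (0,2): 0 [-], cum=0
Step 2: p0@(1,1) p1@(2,5) p2@ESC p3@(2,3) p4@(0,0) -> at (0,2): 0 [-], cum=0
Step 3: p0@ESC p1@ESC p2@ESC p3@(1,3) p4@ESC -> at (0,2): 0 [-], cum=0
Step 4: p0@ESC p1@ESC p2@ESC p3@(1,4) p4@ESC -> at (0,2): 0 [-], cum=0
Step 5: p0@ESC p1@ESC p2@ESC p3@ESC p4@ESC -> at (0,2): 0 [-], cum=0
Total visits = 0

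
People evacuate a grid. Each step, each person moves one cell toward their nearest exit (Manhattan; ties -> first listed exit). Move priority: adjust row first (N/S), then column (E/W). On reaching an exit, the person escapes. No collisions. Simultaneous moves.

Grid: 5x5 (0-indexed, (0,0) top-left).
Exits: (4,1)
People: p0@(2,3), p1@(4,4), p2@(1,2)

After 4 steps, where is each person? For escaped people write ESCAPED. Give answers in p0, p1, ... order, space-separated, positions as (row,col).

Step 1: p0:(2,3)->(3,3) | p1:(4,4)->(4,3) | p2:(1,2)->(2,2)
Step 2: p0:(3,3)->(4,3) | p1:(4,3)->(4,2) | p2:(2,2)->(3,2)
Step 3: p0:(4,3)->(4,2) | p1:(4,2)->(4,1)->EXIT | p2:(3,2)->(4,2)
Step 4: p0:(4,2)->(4,1)->EXIT | p1:escaped | p2:(4,2)->(4,1)->EXIT

ESCAPED ESCAPED ESCAPED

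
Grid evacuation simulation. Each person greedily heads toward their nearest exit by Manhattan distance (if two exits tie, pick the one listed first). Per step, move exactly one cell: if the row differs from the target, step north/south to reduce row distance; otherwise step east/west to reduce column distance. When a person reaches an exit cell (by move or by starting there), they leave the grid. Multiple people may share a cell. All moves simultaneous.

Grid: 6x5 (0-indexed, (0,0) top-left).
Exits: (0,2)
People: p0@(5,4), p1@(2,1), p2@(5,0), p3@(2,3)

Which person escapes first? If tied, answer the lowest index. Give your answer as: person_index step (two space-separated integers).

Answer: 1 3

Derivation:
Step 1: p0:(5,4)->(4,4) | p1:(2,1)->(1,1) | p2:(5,0)->(4,0) | p3:(2,3)->(1,3)
Step 2: p0:(4,4)->(3,4) | p1:(1,1)->(0,1) | p2:(4,0)->(3,0) | p3:(1,3)->(0,3)
Step 3: p0:(3,4)->(2,4) | p1:(0,1)->(0,2)->EXIT | p2:(3,0)->(2,0) | p3:(0,3)->(0,2)->EXIT
Step 4: p0:(2,4)->(1,4) | p1:escaped | p2:(2,0)->(1,0) | p3:escaped
Step 5: p0:(1,4)->(0,4) | p1:escaped | p2:(1,0)->(0,0) | p3:escaped
Step 6: p0:(0,4)->(0,3) | p1:escaped | p2:(0,0)->(0,1) | p3:escaped
Step 7: p0:(0,3)->(0,2)->EXIT | p1:escaped | p2:(0,1)->(0,2)->EXIT | p3:escaped
Exit steps: [7, 3, 7, 3]
First to escape: p1 at step 3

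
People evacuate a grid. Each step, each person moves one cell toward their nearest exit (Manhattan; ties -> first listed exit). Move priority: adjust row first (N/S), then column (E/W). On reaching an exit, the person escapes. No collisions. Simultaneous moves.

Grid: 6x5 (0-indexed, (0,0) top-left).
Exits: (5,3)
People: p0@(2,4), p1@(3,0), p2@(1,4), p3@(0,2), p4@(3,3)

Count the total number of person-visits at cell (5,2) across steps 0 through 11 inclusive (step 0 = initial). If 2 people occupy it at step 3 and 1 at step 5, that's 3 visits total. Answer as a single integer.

Step 0: p0@(2,4) p1@(3,0) p2@(1,4) p3@(0,2) p4@(3,3) -> at (5,2): 0 [-], cum=0
Step 1: p0@(3,4) p1@(4,0) p2@(2,4) p3@(1,2) p4@(4,3) -> at (5,2): 0 [-], cum=0
Step 2: p0@(4,4) p1@(5,0) p2@(3,4) p3@(2,2) p4@ESC -> at (5,2): 0 [-], cum=0
Step 3: p0@(5,4) p1@(5,1) p2@(4,4) p3@(3,2) p4@ESC -> at (5,2): 0 [-], cum=0
Step 4: p0@ESC p1@(5,2) p2@(5,4) p3@(4,2) p4@ESC -> at (5,2): 1 [p1], cum=1
Step 5: p0@ESC p1@ESC p2@ESC p3@(5,2) p4@ESC -> at (5,2): 1 [p3], cum=2
Step 6: p0@ESC p1@ESC p2@ESC p3@ESC p4@ESC -> at (5,2): 0 [-], cum=2
Total visits = 2

Answer: 2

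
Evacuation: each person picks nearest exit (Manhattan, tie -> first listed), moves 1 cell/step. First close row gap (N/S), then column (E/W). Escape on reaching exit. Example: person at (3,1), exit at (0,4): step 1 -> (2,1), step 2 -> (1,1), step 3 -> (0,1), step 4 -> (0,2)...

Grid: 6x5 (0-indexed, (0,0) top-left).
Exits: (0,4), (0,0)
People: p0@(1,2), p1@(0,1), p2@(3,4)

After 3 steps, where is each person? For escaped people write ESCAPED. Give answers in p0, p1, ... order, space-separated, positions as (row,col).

Step 1: p0:(1,2)->(0,2) | p1:(0,1)->(0,0)->EXIT | p2:(3,4)->(2,4)
Step 2: p0:(0,2)->(0,3) | p1:escaped | p2:(2,4)->(1,4)
Step 3: p0:(0,3)->(0,4)->EXIT | p1:escaped | p2:(1,4)->(0,4)->EXIT

ESCAPED ESCAPED ESCAPED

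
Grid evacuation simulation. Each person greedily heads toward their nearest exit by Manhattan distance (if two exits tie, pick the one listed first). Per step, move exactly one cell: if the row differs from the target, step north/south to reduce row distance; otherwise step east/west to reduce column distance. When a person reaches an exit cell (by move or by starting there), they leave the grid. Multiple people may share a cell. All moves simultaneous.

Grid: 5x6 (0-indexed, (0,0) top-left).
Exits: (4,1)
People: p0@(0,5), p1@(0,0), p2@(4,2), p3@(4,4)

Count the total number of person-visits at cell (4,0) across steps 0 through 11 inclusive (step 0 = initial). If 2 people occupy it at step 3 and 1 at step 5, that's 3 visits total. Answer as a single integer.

Answer: 1

Derivation:
Step 0: p0@(0,5) p1@(0,0) p2@(4,2) p3@(4,4) -> at (4,0): 0 [-], cum=0
Step 1: p0@(1,5) p1@(1,0) p2@ESC p3@(4,3) -> at (4,0): 0 [-], cum=0
Step 2: p0@(2,5) p1@(2,0) p2@ESC p3@(4,2) -> at (4,0): 0 [-], cum=0
Step 3: p0@(3,5) p1@(3,0) p2@ESC p3@ESC -> at (4,0): 0 [-], cum=0
Step 4: p0@(4,5) p1@(4,0) p2@ESC p3@ESC -> at (4,0): 1 [p1], cum=1
Step 5: p0@(4,4) p1@ESC p2@ESC p3@ESC -> at (4,0): 0 [-], cum=1
Step 6: p0@(4,3) p1@ESC p2@ESC p3@ESC -> at (4,0): 0 [-], cum=1
Step 7: p0@(4,2) p1@ESC p2@ESC p3@ESC -> at (4,0): 0 [-], cum=1
Step 8: p0@ESC p1@ESC p2@ESC p3@ESC -> at (4,0): 0 [-], cum=1
Total visits = 1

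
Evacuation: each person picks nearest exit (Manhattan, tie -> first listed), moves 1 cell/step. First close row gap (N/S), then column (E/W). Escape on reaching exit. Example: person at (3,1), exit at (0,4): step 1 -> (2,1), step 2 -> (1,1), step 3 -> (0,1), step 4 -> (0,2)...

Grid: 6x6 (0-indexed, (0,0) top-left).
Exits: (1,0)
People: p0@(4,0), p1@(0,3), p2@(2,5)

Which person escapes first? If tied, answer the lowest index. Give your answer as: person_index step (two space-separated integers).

Answer: 0 3

Derivation:
Step 1: p0:(4,0)->(3,0) | p1:(0,3)->(1,3) | p2:(2,5)->(1,5)
Step 2: p0:(3,0)->(2,0) | p1:(1,3)->(1,2) | p2:(1,5)->(1,4)
Step 3: p0:(2,0)->(1,0)->EXIT | p1:(1,2)->(1,1) | p2:(1,4)->(1,3)
Step 4: p0:escaped | p1:(1,1)->(1,0)->EXIT | p2:(1,3)->(1,2)
Step 5: p0:escaped | p1:escaped | p2:(1,2)->(1,1)
Step 6: p0:escaped | p1:escaped | p2:(1,1)->(1,0)->EXIT
Exit steps: [3, 4, 6]
First to escape: p0 at step 3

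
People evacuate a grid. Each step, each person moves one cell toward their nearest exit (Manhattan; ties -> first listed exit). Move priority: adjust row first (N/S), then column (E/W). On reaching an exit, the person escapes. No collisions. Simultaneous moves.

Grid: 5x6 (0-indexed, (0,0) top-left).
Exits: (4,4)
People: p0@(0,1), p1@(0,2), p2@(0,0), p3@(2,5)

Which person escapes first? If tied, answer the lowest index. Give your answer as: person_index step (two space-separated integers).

Answer: 3 3

Derivation:
Step 1: p0:(0,1)->(1,1) | p1:(0,2)->(1,2) | p2:(0,0)->(1,0) | p3:(2,5)->(3,5)
Step 2: p0:(1,1)->(2,1) | p1:(1,2)->(2,2) | p2:(1,0)->(2,0) | p3:(3,5)->(4,5)
Step 3: p0:(2,1)->(3,1) | p1:(2,2)->(3,2) | p2:(2,0)->(3,0) | p3:(4,5)->(4,4)->EXIT
Step 4: p0:(3,1)->(4,1) | p1:(3,2)->(4,2) | p2:(3,0)->(4,0) | p3:escaped
Step 5: p0:(4,1)->(4,2) | p1:(4,2)->(4,3) | p2:(4,0)->(4,1) | p3:escaped
Step 6: p0:(4,2)->(4,3) | p1:(4,3)->(4,4)->EXIT | p2:(4,1)->(4,2) | p3:escaped
Step 7: p0:(4,3)->(4,4)->EXIT | p1:escaped | p2:(4,2)->(4,3) | p3:escaped
Step 8: p0:escaped | p1:escaped | p2:(4,3)->(4,4)->EXIT | p3:escaped
Exit steps: [7, 6, 8, 3]
First to escape: p3 at step 3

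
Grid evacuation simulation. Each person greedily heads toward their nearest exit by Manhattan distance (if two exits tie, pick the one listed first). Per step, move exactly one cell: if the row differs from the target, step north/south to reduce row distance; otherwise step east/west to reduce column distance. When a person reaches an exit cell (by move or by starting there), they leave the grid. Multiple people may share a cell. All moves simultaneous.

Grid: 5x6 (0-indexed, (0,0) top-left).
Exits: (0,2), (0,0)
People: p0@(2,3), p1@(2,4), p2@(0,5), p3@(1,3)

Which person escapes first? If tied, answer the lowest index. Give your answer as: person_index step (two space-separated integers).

Step 1: p0:(2,3)->(1,3) | p1:(2,4)->(1,4) | p2:(0,5)->(0,4) | p3:(1,3)->(0,3)
Step 2: p0:(1,3)->(0,3) | p1:(1,4)->(0,4) | p2:(0,4)->(0,3) | p3:(0,3)->(0,2)->EXIT
Step 3: p0:(0,3)->(0,2)->EXIT | p1:(0,4)->(0,3) | p2:(0,3)->(0,2)->EXIT | p3:escaped
Step 4: p0:escaped | p1:(0,3)->(0,2)->EXIT | p2:escaped | p3:escaped
Exit steps: [3, 4, 3, 2]
First to escape: p3 at step 2

Answer: 3 2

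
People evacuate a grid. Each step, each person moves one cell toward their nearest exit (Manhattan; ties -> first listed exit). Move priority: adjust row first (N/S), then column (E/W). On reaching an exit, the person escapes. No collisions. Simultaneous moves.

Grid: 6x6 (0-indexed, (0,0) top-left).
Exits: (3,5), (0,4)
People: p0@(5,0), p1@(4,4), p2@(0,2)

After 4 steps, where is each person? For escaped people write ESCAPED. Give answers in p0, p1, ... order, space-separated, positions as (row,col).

Step 1: p0:(5,0)->(4,0) | p1:(4,4)->(3,4) | p2:(0,2)->(0,3)
Step 2: p0:(4,0)->(3,0) | p1:(3,4)->(3,5)->EXIT | p2:(0,3)->(0,4)->EXIT
Step 3: p0:(3,0)->(3,1) | p1:escaped | p2:escaped
Step 4: p0:(3,1)->(3,2) | p1:escaped | p2:escaped

(3,2) ESCAPED ESCAPED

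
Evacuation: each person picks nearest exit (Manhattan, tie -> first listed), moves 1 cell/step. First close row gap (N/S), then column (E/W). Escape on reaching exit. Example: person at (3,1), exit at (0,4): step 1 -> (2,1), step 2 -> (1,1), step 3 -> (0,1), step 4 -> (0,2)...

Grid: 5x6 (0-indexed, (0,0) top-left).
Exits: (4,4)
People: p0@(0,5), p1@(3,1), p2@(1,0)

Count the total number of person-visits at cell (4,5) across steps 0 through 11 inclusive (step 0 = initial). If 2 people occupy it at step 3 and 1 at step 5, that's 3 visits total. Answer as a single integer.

Step 0: p0@(0,5) p1@(3,1) p2@(1,0) -> at (4,5): 0 [-], cum=0
Step 1: p0@(1,5) p1@(4,1) p2@(2,0) -> at (4,5): 0 [-], cum=0
Step 2: p0@(2,5) p1@(4,2) p2@(3,0) -> at (4,5): 0 [-], cum=0
Step 3: p0@(3,5) p1@(4,3) p2@(4,0) -> at (4,5): 0 [-], cum=0
Step 4: p0@(4,5) p1@ESC p2@(4,1) -> at (4,5): 1 [p0], cum=1
Step 5: p0@ESC p1@ESC p2@(4,2) -> at (4,5): 0 [-], cum=1
Step 6: p0@ESC p1@ESC p2@(4,3) -> at (4,5): 0 [-], cum=1
Step 7: p0@ESC p1@ESC p2@ESC -> at (4,5): 0 [-], cum=1
Total visits = 1

Answer: 1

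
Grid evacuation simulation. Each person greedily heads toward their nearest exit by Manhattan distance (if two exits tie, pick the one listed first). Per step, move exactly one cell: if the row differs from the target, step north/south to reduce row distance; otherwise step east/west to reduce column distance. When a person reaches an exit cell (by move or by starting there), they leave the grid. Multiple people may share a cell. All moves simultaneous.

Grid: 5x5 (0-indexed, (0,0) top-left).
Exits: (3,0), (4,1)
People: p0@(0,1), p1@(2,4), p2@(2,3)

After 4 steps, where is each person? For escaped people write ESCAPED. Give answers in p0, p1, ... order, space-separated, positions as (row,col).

Step 1: p0:(0,1)->(1,1) | p1:(2,4)->(3,4) | p2:(2,3)->(3,3)
Step 2: p0:(1,1)->(2,1) | p1:(3,4)->(3,3) | p2:(3,3)->(3,2)
Step 3: p0:(2,1)->(3,1) | p1:(3,3)->(3,2) | p2:(3,2)->(3,1)
Step 4: p0:(3,1)->(3,0)->EXIT | p1:(3,2)->(3,1) | p2:(3,1)->(3,0)->EXIT

ESCAPED (3,1) ESCAPED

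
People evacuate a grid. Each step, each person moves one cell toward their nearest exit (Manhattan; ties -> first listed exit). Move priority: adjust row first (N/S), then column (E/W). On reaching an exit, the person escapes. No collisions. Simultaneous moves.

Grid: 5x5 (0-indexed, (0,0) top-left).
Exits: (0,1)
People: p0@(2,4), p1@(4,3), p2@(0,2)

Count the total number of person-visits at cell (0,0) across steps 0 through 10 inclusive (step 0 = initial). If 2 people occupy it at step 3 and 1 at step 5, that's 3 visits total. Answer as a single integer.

Answer: 0

Derivation:
Step 0: p0@(2,4) p1@(4,3) p2@(0,2) -> at (0,0): 0 [-], cum=0
Step 1: p0@(1,4) p1@(3,3) p2@ESC -> at (0,0): 0 [-], cum=0
Step 2: p0@(0,4) p1@(2,3) p2@ESC -> at (0,0): 0 [-], cum=0
Step 3: p0@(0,3) p1@(1,3) p2@ESC -> at (0,0): 0 [-], cum=0
Step 4: p0@(0,2) p1@(0,3) p2@ESC -> at (0,0): 0 [-], cum=0
Step 5: p0@ESC p1@(0,2) p2@ESC -> at (0,0): 0 [-], cum=0
Step 6: p0@ESC p1@ESC p2@ESC -> at (0,0): 0 [-], cum=0
Total visits = 0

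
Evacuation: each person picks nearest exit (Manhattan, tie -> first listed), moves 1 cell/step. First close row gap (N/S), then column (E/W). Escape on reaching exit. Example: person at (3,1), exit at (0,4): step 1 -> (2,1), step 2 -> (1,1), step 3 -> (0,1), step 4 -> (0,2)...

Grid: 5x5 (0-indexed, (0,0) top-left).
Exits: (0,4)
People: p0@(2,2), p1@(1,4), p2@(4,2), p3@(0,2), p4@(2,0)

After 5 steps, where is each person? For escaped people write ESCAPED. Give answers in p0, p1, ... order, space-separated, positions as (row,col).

Step 1: p0:(2,2)->(1,2) | p1:(1,4)->(0,4)->EXIT | p2:(4,2)->(3,2) | p3:(0,2)->(0,3) | p4:(2,0)->(1,0)
Step 2: p0:(1,2)->(0,2) | p1:escaped | p2:(3,2)->(2,2) | p3:(0,3)->(0,4)->EXIT | p4:(1,0)->(0,0)
Step 3: p0:(0,2)->(0,3) | p1:escaped | p2:(2,2)->(1,2) | p3:escaped | p4:(0,0)->(0,1)
Step 4: p0:(0,3)->(0,4)->EXIT | p1:escaped | p2:(1,2)->(0,2) | p3:escaped | p4:(0,1)->(0,2)
Step 5: p0:escaped | p1:escaped | p2:(0,2)->(0,3) | p3:escaped | p4:(0,2)->(0,3)

ESCAPED ESCAPED (0,3) ESCAPED (0,3)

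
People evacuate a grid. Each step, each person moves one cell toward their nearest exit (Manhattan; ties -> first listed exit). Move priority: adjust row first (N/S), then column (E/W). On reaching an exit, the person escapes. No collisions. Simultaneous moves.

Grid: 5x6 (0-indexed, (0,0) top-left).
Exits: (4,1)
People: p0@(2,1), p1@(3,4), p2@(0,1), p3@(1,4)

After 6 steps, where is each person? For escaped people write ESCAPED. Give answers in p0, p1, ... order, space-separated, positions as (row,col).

Step 1: p0:(2,1)->(3,1) | p1:(3,4)->(4,4) | p2:(0,1)->(1,1) | p3:(1,4)->(2,4)
Step 2: p0:(3,1)->(4,1)->EXIT | p1:(4,4)->(4,3) | p2:(1,1)->(2,1) | p3:(2,4)->(3,4)
Step 3: p0:escaped | p1:(4,3)->(4,2) | p2:(2,1)->(3,1) | p3:(3,4)->(4,4)
Step 4: p0:escaped | p1:(4,2)->(4,1)->EXIT | p2:(3,1)->(4,1)->EXIT | p3:(4,4)->(4,3)
Step 5: p0:escaped | p1:escaped | p2:escaped | p3:(4,3)->(4,2)
Step 6: p0:escaped | p1:escaped | p2:escaped | p3:(4,2)->(4,1)->EXIT

ESCAPED ESCAPED ESCAPED ESCAPED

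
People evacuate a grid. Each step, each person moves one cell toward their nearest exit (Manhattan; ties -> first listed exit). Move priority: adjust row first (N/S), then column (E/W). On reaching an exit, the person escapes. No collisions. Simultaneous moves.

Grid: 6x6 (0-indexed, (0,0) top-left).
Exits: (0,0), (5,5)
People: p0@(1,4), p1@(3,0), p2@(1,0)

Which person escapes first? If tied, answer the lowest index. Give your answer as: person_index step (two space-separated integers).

Answer: 2 1

Derivation:
Step 1: p0:(1,4)->(0,4) | p1:(3,0)->(2,0) | p2:(1,0)->(0,0)->EXIT
Step 2: p0:(0,4)->(0,3) | p1:(2,0)->(1,0) | p2:escaped
Step 3: p0:(0,3)->(0,2) | p1:(1,0)->(0,0)->EXIT | p2:escaped
Step 4: p0:(0,2)->(0,1) | p1:escaped | p2:escaped
Step 5: p0:(0,1)->(0,0)->EXIT | p1:escaped | p2:escaped
Exit steps: [5, 3, 1]
First to escape: p2 at step 1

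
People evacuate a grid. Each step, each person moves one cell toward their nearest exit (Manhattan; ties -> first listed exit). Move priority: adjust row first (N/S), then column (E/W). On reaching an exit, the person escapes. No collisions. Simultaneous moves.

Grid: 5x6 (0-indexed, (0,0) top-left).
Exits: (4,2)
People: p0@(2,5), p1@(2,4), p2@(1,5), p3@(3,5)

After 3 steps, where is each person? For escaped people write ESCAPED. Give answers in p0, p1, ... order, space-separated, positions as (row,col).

Step 1: p0:(2,5)->(3,5) | p1:(2,4)->(3,4) | p2:(1,5)->(2,5) | p3:(3,5)->(4,5)
Step 2: p0:(3,5)->(4,5) | p1:(3,4)->(4,4) | p2:(2,5)->(3,5) | p3:(4,5)->(4,4)
Step 3: p0:(4,5)->(4,4) | p1:(4,4)->(4,3) | p2:(3,5)->(4,5) | p3:(4,4)->(4,3)

(4,4) (4,3) (4,5) (4,3)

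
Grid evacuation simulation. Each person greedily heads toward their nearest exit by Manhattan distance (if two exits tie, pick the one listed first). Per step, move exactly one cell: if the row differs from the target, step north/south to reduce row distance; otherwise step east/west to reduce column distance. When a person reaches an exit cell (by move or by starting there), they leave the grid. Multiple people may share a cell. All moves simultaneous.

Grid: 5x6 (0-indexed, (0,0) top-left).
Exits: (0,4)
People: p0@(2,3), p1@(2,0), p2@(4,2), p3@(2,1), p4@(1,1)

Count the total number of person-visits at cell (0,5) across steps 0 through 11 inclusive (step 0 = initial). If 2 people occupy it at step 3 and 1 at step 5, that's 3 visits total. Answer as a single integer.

Answer: 0

Derivation:
Step 0: p0@(2,3) p1@(2,0) p2@(4,2) p3@(2,1) p4@(1,1) -> at (0,5): 0 [-], cum=0
Step 1: p0@(1,3) p1@(1,0) p2@(3,2) p3@(1,1) p4@(0,1) -> at (0,5): 0 [-], cum=0
Step 2: p0@(0,3) p1@(0,0) p2@(2,2) p3@(0,1) p4@(0,2) -> at (0,5): 0 [-], cum=0
Step 3: p0@ESC p1@(0,1) p2@(1,2) p3@(0,2) p4@(0,3) -> at (0,5): 0 [-], cum=0
Step 4: p0@ESC p1@(0,2) p2@(0,2) p3@(0,3) p4@ESC -> at (0,5): 0 [-], cum=0
Step 5: p0@ESC p1@(0,3) p2@(0,3) p3@ESC p4@ESC -> at (0,5): 0 [-], cum=0
Step 6: p0@ESC p1@ESC p2@ESC p3@ESC p4@ESC -> at (0,5): 0 [-], cum=0
Total visits = 0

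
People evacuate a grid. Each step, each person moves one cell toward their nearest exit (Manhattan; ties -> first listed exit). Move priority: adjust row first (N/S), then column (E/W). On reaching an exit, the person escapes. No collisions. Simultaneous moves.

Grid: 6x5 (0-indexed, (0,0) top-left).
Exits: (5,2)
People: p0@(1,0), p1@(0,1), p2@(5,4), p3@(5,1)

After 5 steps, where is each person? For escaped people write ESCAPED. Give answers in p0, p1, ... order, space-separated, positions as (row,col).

Step 1: p0:(1,0)->(2,0) | p1:(0,1)->(1,1) | p2:(5,4)->(5,3) | p3:(5,1)->(5,2)->EXIT
Step 2: p0:(2,0)->(3,0) | p1:(1,1)->(2,1) | p2:(5,3)->(5,2)->EXIT | p3:escaped
Step 3: p0:(3,0)->(4,0) | p1:(2,1)->(3,1) | p2:escaped | p3:escaped
Step 4: p0:(4,0)->(5,0) | p1:(3,1)->(4,1) | p2:escaped | p3:escaped
Step 5: p0:(5,0)->(5,1) | p1:(4,1)->(5,1) | p2:escaped | p3:escaped

(5,1) (5,1) ESCAPED ESCAPED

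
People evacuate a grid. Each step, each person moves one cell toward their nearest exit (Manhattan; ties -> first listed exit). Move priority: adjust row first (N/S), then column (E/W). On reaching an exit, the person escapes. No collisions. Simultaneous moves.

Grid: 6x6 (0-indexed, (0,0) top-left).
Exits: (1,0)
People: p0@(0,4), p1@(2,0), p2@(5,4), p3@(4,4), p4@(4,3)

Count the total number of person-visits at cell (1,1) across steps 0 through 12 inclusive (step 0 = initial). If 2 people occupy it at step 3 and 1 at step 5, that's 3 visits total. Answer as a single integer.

Step 0: p0@(0,4) p1@(2,0) p2@(5,4) p3@(4,4) p4@(4,3) -> at (1,1): 0 [-], cum=0
Step 1: p0@(1,4) p1@ESC p2@(4,4) p3@(3,4) p4@(3,3) -> at (1,1): 0 [-], cum=0
Step 2: p0@(1,3) p1@ESC p2@(3,4) p3@(2,4) p4@(2,3) -> at (1,1): 0 [-], cum=0
Step 3: p0@(1,2) p1@ESC p2@(2,4) p3@(1,4) p4@(1,3) -> at (1,1): 0 [-], cum=0
Step 4: p0@(1,1) p1@ESC p2@(1,4) p3@(1,3) p4@(1,2) -> at (1,1): 1 [p0], cum=1
Step 5: p0@ESC p1@ESC p2@(1,3) p3@(1,2) p4@(1,1) -> at (1,1): 1 [p4], cum=2
Step 6: p0@ESC p1@ESC p2@(1,2) p3@(1,1) p4@ESC -> at (1,1): 1 [p3], cum=3
Step 7: p0@ESC p1@ESC p2@(1,1) p3@ESC p4@ESC -> at (1,1): 1 [p2], cum=4
Step 8: p0@ESC p1@ESC p2@ESC p3@ESC p4@ESC -> at (1,1): 0 [-], cum=4
Total visits = 4

Answer: 4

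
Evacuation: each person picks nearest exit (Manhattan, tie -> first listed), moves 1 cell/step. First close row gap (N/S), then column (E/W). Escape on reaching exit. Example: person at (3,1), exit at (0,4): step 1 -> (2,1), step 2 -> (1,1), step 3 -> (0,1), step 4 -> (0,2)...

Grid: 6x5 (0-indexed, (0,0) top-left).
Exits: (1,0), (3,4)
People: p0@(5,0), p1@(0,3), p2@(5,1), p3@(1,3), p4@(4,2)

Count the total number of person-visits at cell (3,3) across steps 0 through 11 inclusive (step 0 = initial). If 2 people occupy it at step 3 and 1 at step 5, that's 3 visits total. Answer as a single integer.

Step 0: p0@(5,0) p1@(0,3) p2@(5,1) p3@(1,3) p4@(4,2) -> at (3,3): 0 [-], cum=0
Step 1: p0@(4,0) p1@(1,3) p2@(4,1) p3@(1,2) p4@(3,2) -> at (3,3): 0 [-], cum=0
Step 2: p0@(3,0) p1@(1,2) p2@(3,1) p3@(1,1) p4@(3,3) -> at (3,3): 1 [p4], cum=1
Step 3: p0@(2,0) p1@(1,1) p2@(2,1) p3@ESC p4@ESC -> at (3,3): 0 [-], cum=1
Step 4: p0@ESC p1@ESC p2@(1,1) p3@ESC p4@ESC -> at (3,3): 0 [-], cum=1
Step 5: p0@ESC p1@ESC p2@ESC p3@ESC p4@ESC -> at (3,3): 0 [-], cum=1
Total visits = 1

Answer: 1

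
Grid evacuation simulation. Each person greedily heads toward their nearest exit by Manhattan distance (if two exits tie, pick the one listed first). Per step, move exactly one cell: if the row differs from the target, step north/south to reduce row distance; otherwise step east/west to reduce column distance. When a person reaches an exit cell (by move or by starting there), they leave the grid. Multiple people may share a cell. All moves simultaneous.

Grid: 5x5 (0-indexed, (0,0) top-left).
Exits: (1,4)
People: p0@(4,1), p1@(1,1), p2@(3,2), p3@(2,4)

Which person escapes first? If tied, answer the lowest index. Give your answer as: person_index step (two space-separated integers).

Answer: 3 1

Derivation:
Step 1: p0:(4,1)->(3,1) | p1:(1,1)->(1,2) | p2:(3,2)->(2,2) | p3:(2,4)->(1,4)->EXIT
Step 2: p0:(3,1)->(2,1) | p1:(1,2)->(1,3) | p2:(2,2)->(1,2) | p3:escaped
Step 3: p0:(2,1)->(1,1) | p1:(1,3)->(1,4)->EXIT | p2:(1,2)->(1,3) | p3:escaped
Step 4: p0:(1,1)->(1,2) | p1:escaped | p2:(1,3)->(1,4)->EXIT | p3:escaped
Step 5: p0:(1,2)->(1,3) | p1:escaped | p2:escaped | p3:escaped
Step 6: p0:(1,3)->(1,4)->EXIT | p1:escaped | p2:escaped | p3:escaped
Exit steps: [6, 3, 4, 1]
First to escape: p3 at step 1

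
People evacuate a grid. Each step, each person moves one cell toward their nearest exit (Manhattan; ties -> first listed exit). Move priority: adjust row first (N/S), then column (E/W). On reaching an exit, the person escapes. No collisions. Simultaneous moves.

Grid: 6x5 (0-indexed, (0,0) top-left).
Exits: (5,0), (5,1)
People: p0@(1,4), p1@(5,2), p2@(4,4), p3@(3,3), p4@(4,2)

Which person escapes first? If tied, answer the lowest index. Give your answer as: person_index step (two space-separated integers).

Step 1: p0:(1,4)->(2,4) | p1:(5,2)->(5,1)->EXIT | p2:(4,4)->(5,4) | p3:(3,3)->(4,3) | p4:(4,2)->(5,2)
Step 2: p0:(2,4)->(3,4) | p1:escaped | p2:(5,4)->(5,3) | p3:(4,3)->(5,3) | p4:(5,2)->(5,1)->EXIT
Step 3: p0:(3,4)->(4,4) | p1:escaped | p2:(5,3)->(5,2) | p3:(5,3)->(5,2) | p4:escaped
Step 4: p0:(4,4)->(5,4) | p1:escaped | p2:(5,2)->(5,1)->EXIT | p3:(5,2)->(5,1)->EXIT | p4:escaped
Step 5: p0:(5,4)->(5,3) | p1:escaped | p2:escaped | p3:escaped | p4:escaped
Step 6: p0:(5,3)->(5,2) | p1:escaped | p2:escaped | p3:escaped | p4:escaped
Step 7: p0:(5,2)->(5,1)->EXIT | p1:escaped | p2:escaped | p3:escaped | p4:escaped
Exit steps: [7, 1, 4, 4, 2]
First to escape: p1 at step 1

Answer: 1 1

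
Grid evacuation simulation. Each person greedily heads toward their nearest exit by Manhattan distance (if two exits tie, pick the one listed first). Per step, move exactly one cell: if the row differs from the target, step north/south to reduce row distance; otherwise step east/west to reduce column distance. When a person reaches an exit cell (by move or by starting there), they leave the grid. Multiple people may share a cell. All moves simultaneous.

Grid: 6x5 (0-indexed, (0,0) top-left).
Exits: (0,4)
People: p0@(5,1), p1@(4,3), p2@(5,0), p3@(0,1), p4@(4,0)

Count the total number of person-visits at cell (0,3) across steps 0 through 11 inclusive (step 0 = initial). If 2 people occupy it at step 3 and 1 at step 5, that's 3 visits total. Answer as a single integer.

Answer: 5

Derivation:
Step 0: p0@(5,1) p1@(4,3) p2@(5,0) p3@(0,1) p4@(4,0) -> at (0,3): 0 [-], cum=0
Step 1: p0@(4,1) p1@(3,3) p2@(4,0) p3@(0,2) p4@(3,0) -> at (0,3): 0 [-], cum=0
Step 2: p0@(3,1) p1@(2,3) p2@(3,0) p3@(0,3) p4@(2,0) -> at (0,3): 1 [p3], cum=1
Step 3: p0@(2,1) p1@(1,3) p2@(2,0) p3@ESC p4@(1,0) -> at (0,3): 0 [-], cum=1
Step 4: p0@(1,1) p1@(0,3) p2@(1,0) p3@ESC p4@(0,0) -> at (0,3): 1 [p1], cum=2
Step 5: p0@(0,1) p1@ESC p2@(0,0) p3@ESC p4@(0,1) -> at (0,3): 0 [-], cum=2
Step 6: p0@(0,2) p1@ESC p2@(0,1) p3@ESC p4@(0,2) -> at (0,3): 0 [-], cum=2
Step 7: p0@(0,3) p1@ESC p2@(0,2) p3@ESC p4@(0,3) -> at (0,3): 2 [p0,p4], cum=4
Step 8: p0@ESC p1@ESC p2@(0,3) p3@ESC p4@ESC -> at (0,3): 1 [p2], cum=5
Step 9: p0@ESC p1@ESC p2@ESC p3@ESC p4@ESC -> at (0,3): 0 [-], cum=5
Total visits = 5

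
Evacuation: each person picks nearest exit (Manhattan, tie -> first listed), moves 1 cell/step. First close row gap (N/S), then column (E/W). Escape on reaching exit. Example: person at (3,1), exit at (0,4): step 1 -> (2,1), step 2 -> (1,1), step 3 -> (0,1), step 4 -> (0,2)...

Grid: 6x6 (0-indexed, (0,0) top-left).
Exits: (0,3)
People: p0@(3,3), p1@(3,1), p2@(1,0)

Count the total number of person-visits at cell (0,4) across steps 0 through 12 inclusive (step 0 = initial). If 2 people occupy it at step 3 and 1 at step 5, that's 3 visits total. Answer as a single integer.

Step 0: p0@(3,3) p1@(3,1) p2@(1,0) -> at (0,4): 0 [-], cum=0
Step 1: p0@(2,3) p1@(2,1) p2@(0,0) -> at (0,4): 0 [-], cum=0
Step 2: p0@(1,3) p1@(1,1) p2@(0,1) -> at (0,4): 0 [-], cum=0
Step 3: p0@ESC p1@(0,1) p2@(0,2) -> at (0,4): 0 [-], cum=0
Step 4: p0@ESC p1@(0,2) p2@ESC -> at (0,4): 0 [-], cum=0
Step 5: p0@ESC p1@ESC p2@ESC -> at (0,4): 0 [-], cum=0
Total visits = 0

Answer: 0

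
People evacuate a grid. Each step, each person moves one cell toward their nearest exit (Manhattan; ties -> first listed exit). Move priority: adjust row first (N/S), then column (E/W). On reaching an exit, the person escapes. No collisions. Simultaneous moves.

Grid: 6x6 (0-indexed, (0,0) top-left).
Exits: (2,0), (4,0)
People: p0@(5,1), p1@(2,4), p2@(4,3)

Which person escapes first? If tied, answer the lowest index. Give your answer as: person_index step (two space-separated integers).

Answer: 0 2

Derivation:
Step 1: p0:(5,1)->(4,1) | p1:(2,4)->(2,3) | p2:(4,3)->(4,2)
Step 2: p0:(4,1)->(4,0)->EXIT | p1:(2,3)->(2,2) | p2:(4,2)->(4,1)
Step 3: p0:escaped | p1:(2,2)->(2,1) | p2:(4,1)->(4,0)->EXIT
Step 4: p0:escaped | p1:(2,1)->(2,0)->EXIT | p2:escaped
Exit steps: [2, 4, 3]
First to escape: p0 at step 2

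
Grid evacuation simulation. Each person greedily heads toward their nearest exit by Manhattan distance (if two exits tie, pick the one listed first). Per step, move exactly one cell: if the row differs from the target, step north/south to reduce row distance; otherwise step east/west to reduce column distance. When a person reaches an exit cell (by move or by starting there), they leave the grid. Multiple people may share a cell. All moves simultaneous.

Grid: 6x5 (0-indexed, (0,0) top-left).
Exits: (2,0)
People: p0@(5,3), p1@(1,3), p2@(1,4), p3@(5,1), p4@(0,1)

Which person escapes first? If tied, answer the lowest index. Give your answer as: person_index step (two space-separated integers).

Answer: 4 3

Derivation:
Step 1: p0:(5,3)->(4,3) | p1:(1,3)->(2,3) | p2:(1,4)->(2,4) | p3:(5,1)->(4,1) | p4:(0,1)->(1,1)
Step 2: p0:(4,3)->(3,3) | p1:(2,3)->(2,2) | p2:(2,4)->(2,3) | p3:(4,1)->(3,1) | p4:(1,1)->(2,1)
Step 3: p0:(3,3)->(2,3) | p1:(2,2)->(2,1) | p2:(2,3)->(2,2) | p3:(3,1)->(2,1) | p4:(2,1)->(2,0)->EXIT
Step 4: p0:(2,3)->(2,2) | p1:(2,1)->(2,0)->EXIT | p2:(2,2)->(2,1) | p3:(2,1)->(2,0)->EXIT | p4:escaped
Step 5: p0:(2,2)->(2,1) | p1:escaped | p2:(2,1)->(2,0)->EXIT | p3:escaped | p4:escaped
Step 6: p0:(2,1)->(2,0)->EXIT | p1:escaped | p2:escaped | p3:escaped | p4:escaped
Exit steps: [6, 4, 5, 4, 3]
First to escape: p4 at step 3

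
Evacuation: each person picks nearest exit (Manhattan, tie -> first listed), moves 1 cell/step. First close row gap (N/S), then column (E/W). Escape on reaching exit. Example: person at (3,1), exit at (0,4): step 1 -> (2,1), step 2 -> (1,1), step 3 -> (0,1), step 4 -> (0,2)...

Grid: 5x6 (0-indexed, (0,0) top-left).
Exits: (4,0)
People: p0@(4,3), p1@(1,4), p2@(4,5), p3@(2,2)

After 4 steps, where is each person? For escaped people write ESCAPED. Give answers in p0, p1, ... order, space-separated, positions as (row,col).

Step 1: p0:(4,3)->(4,2) | p1:(1,4)->(2,4) | p2:(4,5)->(4,4) | p3:(2,2)->(3,2)
Step 2: p0:(4,2)->(4,1) | p1:(2,4)->(3,4) | p2:(4,4)->(4,3) | p3:(3,2)->(4,2)
Step 3: p0:(4,1)->(4,0)->EXIT | p1:(3,4)->(4,4) | p2:(4,3)->(4,2) | p3:(4,2)->(4,1)
Step 4: p0:escaped | p1:(4,4)->(4,3) | p2:(4,2)->(4,1) | p3:(4,1)->(4,0)->EXIT

ESCAPED (4,3) (4,1) ESCAPED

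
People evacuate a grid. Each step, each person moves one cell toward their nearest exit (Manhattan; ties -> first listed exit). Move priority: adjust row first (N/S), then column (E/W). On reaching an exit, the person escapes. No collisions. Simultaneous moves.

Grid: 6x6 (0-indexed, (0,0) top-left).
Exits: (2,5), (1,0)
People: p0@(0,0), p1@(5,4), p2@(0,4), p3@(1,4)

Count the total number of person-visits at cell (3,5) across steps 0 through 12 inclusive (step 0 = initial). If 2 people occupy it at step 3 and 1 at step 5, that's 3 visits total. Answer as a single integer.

Answer: 0

Derivation:
Step 0: p0@(0,0) p1@(5,4) p2@(0,4) p3@(1,4) -> at (3,5): 0 [-], cum=0
Step 1: p0@ESC p1@(4,4) p2@(1,4) p3@(2,4) -> at (3,5): 0 [-], cum=0
Step 2: p0@ESC p1@(3,4) p2@(2,4) p3@ESC -> at (3,5): 0 [-], cum=0
Step 3: p0@ESC p1@(2,4) p2@ESC p3@ESC -> at (3,5): 0 [-], cum=0
Step 4: p0@ESC p1@ESC p2@ESC p3@ESC -> at (3,5): 0 [-], cum=0
Total visits = 0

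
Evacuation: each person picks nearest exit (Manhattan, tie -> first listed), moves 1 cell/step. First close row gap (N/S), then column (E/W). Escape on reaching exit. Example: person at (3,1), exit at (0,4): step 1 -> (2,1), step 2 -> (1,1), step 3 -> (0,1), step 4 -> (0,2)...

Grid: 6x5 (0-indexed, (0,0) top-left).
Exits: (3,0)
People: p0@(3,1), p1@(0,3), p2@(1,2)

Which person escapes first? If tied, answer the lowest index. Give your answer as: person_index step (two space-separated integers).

Answer: 0 1

Derivation:
Step 1: p0:(3,1)->(3,0)->EXIT | p1:(0,3)->(1,3) | p2:(1,2)->(2,2)
Step 2: p0:escaped | p1:(1,3)->(2,3) | p2:(2,2)->(3,2)
Step 3: p0:escaped | p1:(2,3)->(3,3) | p2:(3,2)->(3,1)
Step 4: p0:escaped | p1:(3,3)->(3,2) | p2:(3,1)->(3,0)->EXIT
Step 5: p0:escaped | p1:(3,2)->(3,1) | p2:escaped
Step 6: p0:escaped | p1:(3,1)->(3,0)->EXIT | p2:escaped
Exit steps: [1, 6, 4]
First to escape: p0 at step 1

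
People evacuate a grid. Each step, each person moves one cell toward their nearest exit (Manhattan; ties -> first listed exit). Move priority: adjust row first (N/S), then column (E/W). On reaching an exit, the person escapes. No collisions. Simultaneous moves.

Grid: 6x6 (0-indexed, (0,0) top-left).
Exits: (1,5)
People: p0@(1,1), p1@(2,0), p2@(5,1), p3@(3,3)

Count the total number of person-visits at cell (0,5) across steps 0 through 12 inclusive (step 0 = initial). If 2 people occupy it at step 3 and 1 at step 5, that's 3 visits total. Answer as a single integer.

Step 0: p0@(1,1) p1@(2,0) p2@(5,1) p3@(3,3) -> at (0,5): 0 [-], cum=0
Step 1: p0@(1,2) p1@(1,0) p2@(4,1) p3@(2,3) -> at (0,5): 0 [-], cum=0
Step 2: p0@(1,3) p1@(1,1) p2@(3,1) p3@(1,3) -> at (0,5): 0 [-], cum=0
Step 3: p0@(1,4) p1@(1,2) p2@(2,1) p3@(1,4) -> at (0,5): 0 [-], cum=0
Step 4: p0@ESC p1@(1,3) p2@(1,1) p3@ESC -> at (0,5): 0 [-], cum=0
Step 5: p0@ESC p1@(1,4) p2@(1,2) p3@ESC -> at (0,5): 0 [-], cum=0
Step 6: p0@ESC p1@ESC p2@(1,3) p3@ESC -> at (0,5): 0 [-], cum=0
Step 7: p0@ESC p1@ESC p2@(1,4) p3@ESC -> at (0,5): 0 [-], cum=0
Step 8: p0@ESC p1@ESC p2@ESC p3@ESC -> at (0,5): 0 [-], cum=0
Total visits = 0

Answer: 0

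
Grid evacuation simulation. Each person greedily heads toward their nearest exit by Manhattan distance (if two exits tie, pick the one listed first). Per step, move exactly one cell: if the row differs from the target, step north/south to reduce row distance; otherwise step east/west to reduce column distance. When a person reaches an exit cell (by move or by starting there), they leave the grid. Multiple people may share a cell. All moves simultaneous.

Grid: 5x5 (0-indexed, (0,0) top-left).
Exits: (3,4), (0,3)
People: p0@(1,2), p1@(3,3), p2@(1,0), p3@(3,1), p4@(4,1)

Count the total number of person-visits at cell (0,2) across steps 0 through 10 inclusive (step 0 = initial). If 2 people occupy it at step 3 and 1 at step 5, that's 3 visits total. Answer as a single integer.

Answer: 2

Derivation:
Step 0: p0@(1,2) p1@(3,3) p2@(1,0) p3@(3,1) p4@(4,1) -> at (0,2): 0 [-], cum=0
Step 1: p0@(0,2) p1@ESC p2@(0,0) p3@(3,2) p4@(3,1) -> at (0,2): 1 [p0], cum=1
Step 2: p0@ESC p1@ESC p2@(0,1) p3@(3,3) p4@(3,2) -> at (0,2): 0 [-], cum=1
Step 3: p0@ESC p1@ESC p2@(0,2) p3@ESC p4@(3,3) -> at (0,2): 1 [p2], cum=2
Step 4: p0@ESC p1@ESC p2@ESC p3@ESC p4@ESC -> at (0,2): 0 [-], cum=2
Total visits = 2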